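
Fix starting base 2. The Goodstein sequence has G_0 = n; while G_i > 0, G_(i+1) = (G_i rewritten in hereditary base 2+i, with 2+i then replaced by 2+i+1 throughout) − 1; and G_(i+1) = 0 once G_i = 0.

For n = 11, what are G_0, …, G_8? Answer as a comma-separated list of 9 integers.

step 0: 11 = 2^(2 + 1) + 2 + 1; sub 3 for 2: 3^(3 + 1) + 3 + 1; = 85; G_1 = 85−1 = 84
step 1: 84 = 3^(3 + 1) + 3; sub 4 for 3: 4^(4 + 1) + 4; = 1028; G_2 = 1028−1 = 1027
step 2: 1027 = 4^(4 + 1) + 3; sub 5 for 4: 5^(5 + 1) + 3; = 15628; G_3 = 15628−1 = 15627
step 3: 15627 = 5^(5 + 1) + 2; sub 6 for 5: 6^(6 + 1) + 2; = 279938; G_4 = 279938−1 = 279937
step 4: 279937 = 6^(6 + 1) + 1; sub 7 for 6: 7^(7 + 1) + 1; = 5764802; G_5 = 5764802−1 = 5764801
step 5: 5764801 = 7^(7 + 1); sub 8 for 7: 8^(8 + 1); = 134217728; G_6 = 134217728−1 = 134217727
step 6: 134217727 = 7·8^8 + 7·8^7 + 7·8^6 + 7·8^5 + 7·8^4 + 7·8^3 + 7·8^2 + 7·8 + 7; sub 9 for 8: 7·9^9 + 7·9^7 + 7·9^6 + 7·9^5 + 7·9^4 + 7·9^3 + 7·9^2 + 7·9 + 7; = 2749609303; G_7 = 2749609303−1 = 2749609302
step 7: 2749609302 = 7·9^9 + 7·9^7 + 7·9^6 + 7·9^5 + 7·9^4 + 7·9^3 + 7·9^2 + 7·9 + 6; sub 10 for 9: 7·10^10 + 7·10^7 + 7·10^6 + 7·10^5 + 7·10^4 + 7·10^3 + 7·10^2 + 7·10 + 6; = 70077777776; G_8 = 70077777776−1 = 70077777775

11, 84, 1027, 15627, 279937, 5764801, 134217727, 2749609302, 70077777775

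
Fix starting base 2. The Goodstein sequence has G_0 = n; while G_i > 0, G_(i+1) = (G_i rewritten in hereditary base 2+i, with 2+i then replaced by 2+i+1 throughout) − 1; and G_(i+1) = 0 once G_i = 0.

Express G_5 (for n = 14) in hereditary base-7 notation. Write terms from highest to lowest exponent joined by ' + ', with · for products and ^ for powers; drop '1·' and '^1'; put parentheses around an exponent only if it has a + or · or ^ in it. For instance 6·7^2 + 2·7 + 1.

G_0=14  [base 2] 2^(2 + 1) + 2^2 + 2  →[2↦3]→  3^(3 + 1) + 3^3 + 3 = 111  −1 ⇒ G_1=110
G_1=110  [base 3] 3^(3 + 1) + 3^3 + 2  →[3↦4]→  4^(4 + 1) + 4^4 + 2 = 1282  −1 ⇒ G_2=1281
G_2=1281  [base 4] 4^(4 + 1) + 4^4 + 1  →[4↦5]→  5^(5 + 1) + 5^5 + 1 = 18751  −1 ⇒ G_3=18750
G_3=18750  [base 5] 5^(5 + 1) + 5^5  →[5↦6]→  6^(6 + 1) + 6^6 = 326592  −1 ⇒ G_4=326591
G_4=326591  [base 6] 6^(6 + 1) + 5·6^5 + 5·6^4 + 5·6^3 + 5·6^2 + 5·6 + 5  →[6↦7]→  7^(7 + 1) + 5·7^5 + 5·7^4 + 5·7^3 + 5·7^2 + 5·7 + 5 = 5862841  −1 ⇒ G_5=5862840
G_5=5862840  [base 7] 7^(7 + 1) + 5·7^5 + 5·7^4 + 5·7^3 + 5·7^2 + 5·7 + 4  →[7↦8]→  8^(8 + 1) + 5·8^5 + 5·8^4 + 5·8^3 + 5·8^2 + 5·8 + 4 = 134404972  −1 ⇒ G_6=134404971

7^(7 + 1) + 5·7^5 + 5·7^4 + 5·7^3 + 5·7^2 + 5·7 + 4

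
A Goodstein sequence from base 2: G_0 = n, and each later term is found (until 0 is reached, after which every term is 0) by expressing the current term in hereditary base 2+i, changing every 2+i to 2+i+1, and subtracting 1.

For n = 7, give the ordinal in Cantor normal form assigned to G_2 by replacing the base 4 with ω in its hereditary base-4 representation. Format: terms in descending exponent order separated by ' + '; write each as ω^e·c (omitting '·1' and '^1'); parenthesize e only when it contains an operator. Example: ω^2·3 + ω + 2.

ω^ω + 3

(0) 7|_2 = 2^2 + 2 + 1 ↦ 3^3 + 3 + 1|_3 = 31 ⇒ 30
(1) 30|_3 = 3^3 + 3 ↦ 4^4 + 4|_4 = 260 ⇒ 259
(2) 259|_4 = 4^4 + 3 ↦ 5^5 + 3|_5 = 3128 ⇒ 3127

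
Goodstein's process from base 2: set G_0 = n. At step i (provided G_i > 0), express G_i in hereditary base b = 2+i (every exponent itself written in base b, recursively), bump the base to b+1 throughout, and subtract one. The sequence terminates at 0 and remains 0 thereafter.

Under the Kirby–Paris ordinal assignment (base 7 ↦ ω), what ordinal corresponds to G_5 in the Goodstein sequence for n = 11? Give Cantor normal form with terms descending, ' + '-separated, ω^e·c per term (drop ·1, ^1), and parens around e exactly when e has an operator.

G_0=11  [base 2] 2^(2 + 1) + 2 + 1  →[2↦3]→  3^(3 + 1) + 3 + 1 = 85  −1 ⇒ G_1=84
G_1=84  [base 3] 3^(3 + 1) + 3  →[3↦4]→  4^(4 + 1) + 4 = 1028  −1 ⇒ G_2=1027
G_2=1027  [base 4] 4^(4 + 1) + 3  →[4↦5]→  5^(5 + 1) + 3 = 15628  −1 ⇒ G_3=15627
G_3=15627  [base 5] 5^(5 + 1) + 2  →[5↦6]→  6^(6 + 1) + 2 = 279938  −1 ⇒ G_4=279937
G_4=279937  [base 6] 6^(6 + 1) + 1  →[6↦7]→  7^(7 + 1) + 1 = 5764802  −1 ⇒ G_5=5764801
G_5=5764801  [base 7] 7^(7 + 1)  →[7↦8]→  8^(8 + 1) = 134217728  −1 ⇒ G_6=134217727

ω^(ω + 1)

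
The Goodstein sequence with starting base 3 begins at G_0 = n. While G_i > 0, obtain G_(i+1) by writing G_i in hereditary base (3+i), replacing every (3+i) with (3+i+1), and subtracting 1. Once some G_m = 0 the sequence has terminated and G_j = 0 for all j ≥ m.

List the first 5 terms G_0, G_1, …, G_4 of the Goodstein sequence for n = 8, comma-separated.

8, 9, 10, 11, 11

G_0 = 8. HB_3(8) = 2·3 + 2. Bump = 10. G_1 = 9.
G_1 = 9. HB_4(9) = 2·4 + 1. Bump = 11. G_2 = 10.
G_2 = 10. HB_5(10) = 2·5. Bump = 12. G_3 = 11.
G_3 = 11. HB_6(11) = 6 + 5. Bump = 12. G_4 = 11.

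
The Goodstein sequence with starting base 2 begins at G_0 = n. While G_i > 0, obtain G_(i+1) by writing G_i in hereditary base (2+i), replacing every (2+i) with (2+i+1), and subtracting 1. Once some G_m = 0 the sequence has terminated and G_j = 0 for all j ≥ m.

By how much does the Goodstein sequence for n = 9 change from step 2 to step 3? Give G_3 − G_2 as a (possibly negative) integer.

[0] 9 ≡ 2^(2 + 1) + 1 (base 2). Lift 3: 82. −1: 81.
[1] 81 ≡ 3^(3 + 1) (base 3). Lift 4: 1024. −1: 1023.
[2] 1023 ≡ 3·4^4 + 3·4^3 + 3·4^2 + 3·4 + 3 (base 4). Lift 5: 9843. −1: 9842.

8819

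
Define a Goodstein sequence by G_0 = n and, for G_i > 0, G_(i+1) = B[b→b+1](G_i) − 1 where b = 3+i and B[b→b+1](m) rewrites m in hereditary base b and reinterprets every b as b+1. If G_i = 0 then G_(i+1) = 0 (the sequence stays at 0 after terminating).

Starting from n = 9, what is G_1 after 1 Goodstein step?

15

[0] 9 ≡ 3^2 (base 3). Lift 4: 16. −1: 15.
[1] 15 ≡ 3·4 + 3 (base 4). Lift 5: 18. −1: 17.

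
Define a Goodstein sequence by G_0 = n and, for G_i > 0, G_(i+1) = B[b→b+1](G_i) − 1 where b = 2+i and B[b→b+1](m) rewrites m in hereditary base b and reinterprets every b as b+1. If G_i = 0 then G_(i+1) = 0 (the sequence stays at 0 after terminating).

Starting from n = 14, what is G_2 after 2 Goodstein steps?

1281

14 —HB2→ 2^(2 + 1) + 2^2 + 2 —bump→ 3^(3 + 1) + 3^3 + 3 = 111 —(−1)→ 110
110 —HB3→ 3^(3 + 1) + 3^3 + 2 —bump→ 4^(4 + 1) + 4^4 + 2 = 1282 —(−1)→ 1281
1281 —HB4→ 4^(4 + 1) + 4^4 + 1 —bump→ 5^(5 + 1) + 5^5 + 1 = 18751 —(−1)→ 18750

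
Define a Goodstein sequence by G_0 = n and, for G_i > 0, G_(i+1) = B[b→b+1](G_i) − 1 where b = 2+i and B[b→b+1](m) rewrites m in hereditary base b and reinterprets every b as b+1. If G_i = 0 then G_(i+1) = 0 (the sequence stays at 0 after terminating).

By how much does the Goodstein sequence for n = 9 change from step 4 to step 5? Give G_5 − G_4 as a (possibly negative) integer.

(0) 9|_2 = 2^(2 + 1) + 1 ↦ 3^(3 + 1) + 1|_3 = 82 ⇒ 81
(1) 81|_3 = 3^(3 + 1) ↦ 4^(4 + 1)|_4 = 1024 ⇒ 1023
(2) 1023|_4 = 3·4^4 + 3·4^3 + 3·4^2 + 3·4 + 3 ↦ 3·5^5 + 3·5^3 + 3·5^2 + 3·5 + 3|_5 = 9843 ⇒ 9842
(3) 9842|_5 = 3·5^5 + 3·5^3 + 3·5^2 + 3·5 + 2 ↦ 3·6^6 + 3·6^3 + 3·6^2 + 3·6 + 2|_6 = 140744 ⇒ 140743
(4) 140743|_6 = 3·6^6 + 3·6^3 + 3·6^2 + 3·6 + 1 ↦ 3·7^7 + 3·7^3 + 3·7^2 + 3·7 + 1|_7 = 2471827 ⇒ 2471826

2331083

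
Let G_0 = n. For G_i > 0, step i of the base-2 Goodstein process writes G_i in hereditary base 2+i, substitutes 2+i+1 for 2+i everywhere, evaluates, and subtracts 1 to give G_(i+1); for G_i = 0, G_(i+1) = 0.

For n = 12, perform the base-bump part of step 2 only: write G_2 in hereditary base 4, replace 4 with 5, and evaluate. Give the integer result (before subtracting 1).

[0] 12 ≡ 2^(2 + 1) + 2^2 (base 2). Lift 3: 108. −1: 107.
[1] 107 ≡ 3^(3 + 1) + 2·3^2 + 2·3 + 2 (base 3). Lift 4: 1066. −1: 1065.
[2] 1065 ≡ 4^(4 + 1) + 2·4^2 + 2·4 + 1 (base 4). Lift 5: 15686. −1: 15685.

15686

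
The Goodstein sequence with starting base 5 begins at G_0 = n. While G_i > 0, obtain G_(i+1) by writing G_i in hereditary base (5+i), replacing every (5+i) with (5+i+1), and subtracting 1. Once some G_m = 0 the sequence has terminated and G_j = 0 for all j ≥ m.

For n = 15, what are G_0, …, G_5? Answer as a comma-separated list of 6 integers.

15, 17, 18, 19, 20, 21

[0] 15 ≡ 3·5 (base 5). Lift 6: 18. −1: 17.
[1] 17 ≡ 2·6 + 5 (base 6). Lift 7: 19. −1: 18.
[2] 18 ≡ 2·7 + 4 (base 7). Lift 8: 20. −1: 19.
[3] 19 ≡ 2·8 + 3 (base 8). Lift 9: 21. −1: 20.
[4] 20 ≡ 2·9 + 2 (base 9). Lift 10: 22. −1: 21.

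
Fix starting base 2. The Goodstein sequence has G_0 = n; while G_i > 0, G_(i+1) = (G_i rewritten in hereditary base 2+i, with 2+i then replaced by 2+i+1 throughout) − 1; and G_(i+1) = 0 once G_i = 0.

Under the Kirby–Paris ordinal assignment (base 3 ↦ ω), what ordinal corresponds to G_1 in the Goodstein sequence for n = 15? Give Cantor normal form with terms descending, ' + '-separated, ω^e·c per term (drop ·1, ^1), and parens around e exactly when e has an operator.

ω^(ω + 1) + ω^ω + ω

G_0=15  [base 2] 2^(2 + 1) + 2^2 + 2 + 1  →[2↦3]→  3^(3 + 1) + 3^3 + 3 + 1 = 112  −1 ⇒ G_1=111
G_1=111  [base 3] 3^(3 + 1) + 3^3 + 3  →[3↦4]→  4^(4 + 1) + 4^4 + 4 = 1284  −1 ⇒ G_2=1283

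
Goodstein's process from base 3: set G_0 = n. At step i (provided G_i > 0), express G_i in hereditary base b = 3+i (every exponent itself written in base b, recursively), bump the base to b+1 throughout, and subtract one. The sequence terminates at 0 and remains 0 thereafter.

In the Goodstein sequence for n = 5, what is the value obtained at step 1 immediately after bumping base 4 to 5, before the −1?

(0) 5|_3 = 3 + 2 ↦ 4 + 2|_4 = 6 ⇒ 5
(1) 5|_4 = 4 + 1 ↦ 5 + 1|_5 = 6 ⇒ 5

6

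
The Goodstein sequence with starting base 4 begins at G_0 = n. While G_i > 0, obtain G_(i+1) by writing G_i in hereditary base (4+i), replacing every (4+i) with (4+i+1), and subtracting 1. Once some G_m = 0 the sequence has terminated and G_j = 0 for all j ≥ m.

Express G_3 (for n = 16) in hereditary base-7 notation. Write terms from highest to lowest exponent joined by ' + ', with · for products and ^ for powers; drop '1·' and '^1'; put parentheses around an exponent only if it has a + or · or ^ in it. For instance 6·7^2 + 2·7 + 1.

4·7 + 2

G_0 = 16. HB_4(16) = 4^2. Bump = 25. G_1 = 24.
G_1 = 24. HB_5(24) = 4·5 + 4. Bump = 28. G_2 = 27.
G_2 = 27. HB_6(27) = 4·6 + 3. Bump = 31. G_3 = 30.
G_3 = 30. HB_7(30) = 4·7 + 2. Bump = 34. G_4 = 33.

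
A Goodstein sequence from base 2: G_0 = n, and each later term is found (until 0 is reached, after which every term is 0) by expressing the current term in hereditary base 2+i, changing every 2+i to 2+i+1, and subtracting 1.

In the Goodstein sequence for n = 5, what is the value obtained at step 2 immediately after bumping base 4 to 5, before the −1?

468

base 2: 5 = 2^2 + 1; at 3: 3^3 + 1 = 28; next = 27
base 3: 27 = 3^3; at 4: 4^4 = 256; next = 255
base 4: 255 = 3·4^3 + 3·4^2 + 3·4 + 3; at 5: 3·5^3 + 3·5^2 + 3·5 + 3 = 468; next = 467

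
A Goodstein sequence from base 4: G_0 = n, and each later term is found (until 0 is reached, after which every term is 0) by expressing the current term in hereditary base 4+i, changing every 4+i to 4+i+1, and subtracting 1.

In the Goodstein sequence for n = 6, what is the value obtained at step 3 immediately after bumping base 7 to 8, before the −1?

(0) 6|_4 = 4 + 2 ↦ 5 + 2|_5 = 7 ⇒ 6
(1) 6|_5 = 5 + 1 ↦ 6 + 1|_6 = 7 ⇒ 6
(2) 6|_6 = 6 ↦ 7|_7 = 7 ⇒ 6

6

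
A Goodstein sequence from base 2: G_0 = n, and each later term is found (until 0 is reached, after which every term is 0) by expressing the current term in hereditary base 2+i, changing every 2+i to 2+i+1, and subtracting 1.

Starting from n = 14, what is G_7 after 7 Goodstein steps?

3487116548

[0] 14 ≡ 2^(2 + 1) + 2^2 + 2 (base 2). Lift 3: 111. −1: 110.
[1] 110 ≡ 3^(3 + 1) + 3^3 + 2 (base 3). Lift 4: 1282. −1: 1281.
[2] 1281 ≡ 4^(4 + 1) + 4^4 + 1 (base 4). Lift 5: 18751. −1: 18750.
[3] 18750 ≡ 5^(5 + 1) + 5^5 (base 5). Lift 6: 326592. −1: 326591.
[4] 326591 ≡ 6^(6 + 1) + 5·6^5 + 5·6^4 + 5·6^3 + 5·6^2 + 5·6 + 5 (base 6). Lift 7: 5862841. −1: 5862840.
[5] 5862840 ≡ 7^(7 + 1) + 5·7^5 + 5·7^4 + 5·7^3 + 5·7^2 + 5·7 + 4 (base 7). Lift 8: 134404972. −1: 134404971.
[6] 134404971 ≡ 8^(8 + 1) + 5·8^5 + 5·8^4 + 5·8^3 + 5·8^2 + 5·8 + 3 (base 8). Lift 9: 3487116549. −1: 3487116548.
[7] 3487116548 ≡ 9^(9 + 1) + 5·9^5 + 5·9^4 + 5·9^3 + 5·9^2 + 5·9 + 2 (base 9). Lift 10: 100000555552. −1: 100000555551.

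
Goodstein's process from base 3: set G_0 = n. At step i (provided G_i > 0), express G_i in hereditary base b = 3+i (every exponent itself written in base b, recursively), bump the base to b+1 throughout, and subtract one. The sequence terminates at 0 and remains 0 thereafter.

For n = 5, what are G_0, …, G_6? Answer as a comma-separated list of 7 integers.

5, 5, 5, 5, 4, 3, 2

step 0: 5 = 3 + 2; sub 4 for 3: 4 + 2; = 6; G_1 = 6−1 = 5
step 1: 5 = 4 + 1; sub 5 for 4: 5 + 1; = 6; G_2 = 6−1 = 5
step 2: 5 = 5; sub 6 for 5: 6; = 6; G_3 = 6−1 = 5
step 3: 5 = 5; sub 7 for 6: 5; = 5; G_4 = 5−1 = 4
step 4: 4 = 4; sub 8 for 7: 4; = 4; G_5 = 4−1 = 3
step 5: 3 = 3; sub 9 for 8: 3; = 3; G_6 = 3−1 = 2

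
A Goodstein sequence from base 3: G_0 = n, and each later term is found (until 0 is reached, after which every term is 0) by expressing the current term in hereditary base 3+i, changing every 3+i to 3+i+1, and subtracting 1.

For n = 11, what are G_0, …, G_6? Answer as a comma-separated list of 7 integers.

11 —HB3→ 3^2 + 2 —bump→ 4^2 + 2 = 18 —(−1)→ 17
17 —HB4→ 4^2 + 1 —bump→ 5^2 + 1 = 26 —(−1)→ 25
25 —HB5→ 5^2 —bump→ 6^2 = 36 —(−1)→ 35
35 —HB6→ 5·6 + 5 —bump→ 5·7 + 5 = 40 —(−1)→ 39
39 —HB7→ 5·7 + 4 —bump→ 5·8 + 4 = 44 —(−1)→ 43
43 —HB8→ 5·8 + 3 —bump→ 5·9 + 3 = 48 —(−1)→ 47

11, 17, 25, 35, 39, 43, 47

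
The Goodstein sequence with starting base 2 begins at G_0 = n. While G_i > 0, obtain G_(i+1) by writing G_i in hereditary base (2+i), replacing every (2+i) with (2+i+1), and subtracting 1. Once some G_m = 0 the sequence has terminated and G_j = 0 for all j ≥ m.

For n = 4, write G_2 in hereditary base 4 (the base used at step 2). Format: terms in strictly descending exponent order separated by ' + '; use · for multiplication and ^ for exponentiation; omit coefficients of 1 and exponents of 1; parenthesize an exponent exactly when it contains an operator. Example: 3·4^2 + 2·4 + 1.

2·4^2 + 2·4 + 1

[0] 4 ≡ 2^2 (base 2). Lift 3: 27. −1: 26.
[1] 26 ≡ 2·3^2 + 2·3 + 2 (base 3). Lift 4: 42. −1: 41.
[2] 41 ≡ 2·4^2 + 2·4 + 1 (base 4). Lift 5: 61. −1: 60.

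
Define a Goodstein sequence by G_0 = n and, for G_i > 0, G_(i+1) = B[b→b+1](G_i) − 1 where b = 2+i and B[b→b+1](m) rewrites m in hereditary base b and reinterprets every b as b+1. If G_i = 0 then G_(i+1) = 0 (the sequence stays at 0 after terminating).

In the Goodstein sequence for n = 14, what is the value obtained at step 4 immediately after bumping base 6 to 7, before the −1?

i=0: 14 = 2^(2 + 1) + 2^2 + 2 (b=2); 2→3: 3^(3 + 1) + 3^3 + 3 = 111; 111−1 = 110
i=1: 110 = 3^(3 + 1) + 3^3 + 2 (b=3); 3→4: 4^(4 + 1) + 4^4 + 2 = 1282; 1282−1 = 1281
i=2: 1281 = 4^(4 + 1) + 4^4 + 1 (b=4); 4→5: 5^(5 + 1) + 5^5 + 1 = 18751; 18751−1 = 18750
i=3: 18750 = 5^(5 + 1) + 5^5 (b=5); 5→6: 6^(6 + 1) + 6^6 = 326592; 326592−1 = 326591
i=4: 326591 = 6^(6 + 1) + 5·6^5 + 5·6^4 + 5·6^3 + 5·6^2 + 5·6 + 5 (b=6); 6→7: 7^(7 + 1) + 5·7^5 + 5·7^4 + 5·7^3 + 5·7^2 + 5·7 + 5 = 5862841; 5862841−1 = 5862840

5862841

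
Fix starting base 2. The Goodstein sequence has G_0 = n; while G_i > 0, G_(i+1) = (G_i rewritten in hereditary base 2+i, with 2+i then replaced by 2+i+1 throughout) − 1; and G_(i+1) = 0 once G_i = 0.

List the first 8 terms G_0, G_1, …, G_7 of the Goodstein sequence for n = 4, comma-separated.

step 0: 4 = 2^2; sub 3 for 2: 3^3; = 27; G_1 = 27−1 = 26
step 1: 26 = 2·3^2 + 2·3 + 2; sub 4 for 3: 2·4^2 + 2·4 + 2; = 42; G_2 = 42−1 = 41
step 2: 41 = 2·4^2 + 2·4 + 1; sub 5 for 4: 2·5^2 + 2·5 + 1; = 61; G_3 = 61−1 = 60
step 3: 60 = 2·5^2 + 2·5; sub 6 for 5: 2·6^2 + 2·6; = 84; G_4 = 84−1 = 83
step 4: 83 = 2·6^2 + 6 + 5; sub 7 for 6: 2·7^2 + 7 + 5; = 110; G_5 = 110−1 = 109
step 5: 109 = 2·7^2 + 7 + 4; sub 8 for 7: 2·8^2 + 8 + 4; = 140; G_6 = 140−1 = 139
step 6: 139 = 2·8^2 + 8 + 3; sub 9 for 8: 2·9^2 + 9 + 3; = 174; G_7 = 174−1 = 173

4, 26, 41, 60, 83, 109, 139, 173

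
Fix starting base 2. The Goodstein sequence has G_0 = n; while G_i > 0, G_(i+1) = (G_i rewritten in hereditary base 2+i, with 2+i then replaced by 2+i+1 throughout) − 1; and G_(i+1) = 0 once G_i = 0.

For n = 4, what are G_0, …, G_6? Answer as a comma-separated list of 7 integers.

4, 26, 41, 60, 83, 109, 139

G_0=4  [base 2] 2^2  →[2↦3]→  3^3 = 27  −1 ⇒ G_1=26
G_1=26  [base 3] 2·3^2 + 2·3 + 2  →[3↦4]→  2·4^2 + 2·4 + 2 = 42  −1 ⇒ G_2=41
G_2=41  [base 4] 2·4^2 + 2·4 + 1  →[4↦5]→  2·5^2 + 2·5 + 1 = 61  −1 ⇒ G_3=60
G_3=60  [base 5] 2·5^2 + 2·5  →[5↦6]→  2·6^2 + 2·6 = 84  −1 ⇒ G_4=83
G_4=83  [base 6] 2·6^2 + 6 + 5  →[6↦7]→  2·7^2 + 7 + 5 = 110  −1 ⇒ G_5=109
G_5=109  [base 7] 2·7^2 + 7 + 4  →[7↦8]→  2·8^2 + 8 + 4 = 140  −1 ⇒ G_6=139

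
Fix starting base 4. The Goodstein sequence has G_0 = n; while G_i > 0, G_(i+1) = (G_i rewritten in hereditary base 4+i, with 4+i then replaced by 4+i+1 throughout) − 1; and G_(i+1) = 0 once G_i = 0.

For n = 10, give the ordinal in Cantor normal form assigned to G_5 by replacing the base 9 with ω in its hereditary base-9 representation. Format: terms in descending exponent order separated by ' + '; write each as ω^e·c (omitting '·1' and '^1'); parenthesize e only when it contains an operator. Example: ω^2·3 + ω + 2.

ω + 4

G_0 = 10. HB_4(10) = 2·4 + 2. Bump = 12. G_1 = 11.
G_1 = 11. HB_5(11) = 2·5 + 1. Bump = 13. G_2 = 12.
G_2 = 12. HB_6(12) = 2·6. Bump = 14. G_3 = 13.
G_3 = 13. HB_7(13) = 7 + 6. Bump = 14. G_4 = 13.
G_4 = 13. HB_8(13) = 8 + 5. Bump = 14. G_5 = 13.
G_5 = 13. HB_9(13) = 9 + 4. Bump = 14. G_6 = 13.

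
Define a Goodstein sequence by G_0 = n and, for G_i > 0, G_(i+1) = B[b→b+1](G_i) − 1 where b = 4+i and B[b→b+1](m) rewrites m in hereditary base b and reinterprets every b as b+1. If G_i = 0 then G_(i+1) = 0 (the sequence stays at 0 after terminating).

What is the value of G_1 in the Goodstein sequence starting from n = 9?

10

(0) 9|_4 = 2·4 + 1 ↦ 2·5 + 1|_5 = 11 ⇒ 10
(1) 10|_5 = 2·5 ↦ 2·6|_6 = 12 ⇒ 11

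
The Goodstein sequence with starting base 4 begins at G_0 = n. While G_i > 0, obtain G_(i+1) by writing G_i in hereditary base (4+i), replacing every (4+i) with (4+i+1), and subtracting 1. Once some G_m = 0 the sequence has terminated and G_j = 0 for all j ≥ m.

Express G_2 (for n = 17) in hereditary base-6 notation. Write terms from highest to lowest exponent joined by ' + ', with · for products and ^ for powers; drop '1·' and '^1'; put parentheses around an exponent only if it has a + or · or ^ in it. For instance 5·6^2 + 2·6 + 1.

5·6 + 5

base 4: 17 = 4^2 + 1; at 5: 5^2 + 1 = 26; next = 25
base 5: 25 = 5^2; at 6: 6^2 = 36; next = 35
base 6: 35 = 5·6 + 5; at 7: 5·7 + 5 = 40; next = 39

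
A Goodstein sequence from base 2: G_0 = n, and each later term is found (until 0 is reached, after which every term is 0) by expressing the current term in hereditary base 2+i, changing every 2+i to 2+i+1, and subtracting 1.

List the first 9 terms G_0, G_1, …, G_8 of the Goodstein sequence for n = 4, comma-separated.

4, 26, 41, 60, 83, 109, 139, 173, 211

4 —HB2→ 2^2 —bump→ 3^3 = 27 —(−1)→ 26
26 —HB3→ 2·3^2 + 2·3 + 2 —bump→ 2·4^2 + 2·4 + 2 = 42 —(−1)→ 41
41 —HB4→ 2·4^2 + 2·4 + 1 —bump→ 2·5^2 + 2·5 + 1 = 61 —(−1)→ 60
60 —HB5→ 2·5^2 + 2·5 —bump→ 2·6^2 + 2·6 = 84 —(−1)→ 83
83 —HB6→ 2·6^2 + 6 + 5 —bump→ 2·7^2 + 7 + 5 = 110 —(−1)→ 109
109 —HB7→ 2·7^2 + 7 + 4 —bump→ 2·8^2 + 8 + 4 = 140 —(−1)→ 139
139 —HB8→ 2·8^2 + 8 + 3 —bump→ 2·9^2 + 9 + 3 = 174 —(−1)→ 173
173 —HB9→ 2·9^2 + 9 + 2 —bump→ 2·10^2 + 10 + 2 = 212 —(−1)→ 211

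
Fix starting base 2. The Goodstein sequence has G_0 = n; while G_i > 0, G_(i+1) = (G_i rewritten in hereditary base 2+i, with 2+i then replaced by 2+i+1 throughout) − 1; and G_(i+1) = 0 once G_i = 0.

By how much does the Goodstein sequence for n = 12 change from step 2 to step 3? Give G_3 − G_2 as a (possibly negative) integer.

14620

12 —HB2→ 2^(2 + 1) + 2^2 —bump→ 3^(3 + 1) + 3^3 = 108 —(−1)→ 107
107 —HB3→ 3^(3 + 1) + 2·3^2 + 2·3 + 2 —bump→ 4^(4 + 1) + 2·4^2 + 2·4 + 2 = 1066 —(−1)→ 1065
1065 —HB4→ 4^(4 + 1) + 2·4^2 + 2·4 + 1 —bump→ 5^(5 + 1) + 2·5^2 + 2·5 + 1 = 15686 —(−1)→ 15685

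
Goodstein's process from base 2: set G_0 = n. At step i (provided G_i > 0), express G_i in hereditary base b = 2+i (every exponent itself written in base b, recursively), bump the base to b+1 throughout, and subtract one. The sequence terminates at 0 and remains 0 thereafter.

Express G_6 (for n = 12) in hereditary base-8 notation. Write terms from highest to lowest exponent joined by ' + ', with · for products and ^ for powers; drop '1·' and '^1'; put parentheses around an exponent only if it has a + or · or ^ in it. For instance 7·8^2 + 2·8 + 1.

8^(8 + 1) + 2·8^2 + 8 + 3

[0] 12 ≡ 2^(2 + 1) + 2^2 (base 2). Lift 3: 108. −1: 107.
[1] 107 ≡ 3^(3 + 1) + 2·3^2 + 2·3 + 2 (base 3). Lift 4: 1066. −1: 1065.
[2] 1065 ≡ 4^(4 + 1) + 2·4^2 + 2·4 + 1 (base 4). Lift 5: 15686. −1: 15685.
[3] 15685 ≡ 5^(5 + 1) + 2·5^2 + 2·5 (base 5). Lift 6: 280020. −1: 280019.
[4] 280019 ≡ 6^(6 + 1) + 2·6^2 + 6 + 5 (base 6). Lift 7: 5764911. −1: 5764910.
[5] 5764910 ≡ 7^(7 + 1) + 2·7^2 + 7 + 4 (base 7). Lift 8: 134217868. −1: 134217867.
[6] 134217867 ≡ 8^(8 + 1) + 2·8^2 + 8 + 3 (base 8). Lift 9: 3486784575. −1: 3486784574.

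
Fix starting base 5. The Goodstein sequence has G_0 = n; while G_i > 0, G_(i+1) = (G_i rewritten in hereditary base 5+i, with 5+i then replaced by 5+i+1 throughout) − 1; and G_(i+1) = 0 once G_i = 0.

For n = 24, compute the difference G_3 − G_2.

24 —HB5→ 4·5 + 4 —bump→ 4·6 + 4 = 28 —(−1)→ 27
27 —HB6→ 4·6 + 3 —bump→ 4·7 + 3 = 31 —(−1)→ 30
30 —HB7→ 4·7 + 2 —bump→ 4·8 + 2 = 34 —(−1)→ 33

3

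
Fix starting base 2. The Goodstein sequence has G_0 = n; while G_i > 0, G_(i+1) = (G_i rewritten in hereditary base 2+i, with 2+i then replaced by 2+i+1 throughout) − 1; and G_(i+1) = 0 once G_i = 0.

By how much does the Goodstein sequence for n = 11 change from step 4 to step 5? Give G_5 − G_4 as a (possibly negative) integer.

(0) 11|_2 = 2^(2 + 1) + 2 + 1 ↦ 3^(3 + 1) + 3 + 1|_3 = 85 ⇒ 84
(1) 84|_3 = 3^(3 + 1) + 3 ↦ 4^(4 + 1) + 4|_4 = 1028 ⇒ 1027
(2) 1027|_4 = 4^(4 + 1) + 3 ↦ 5^(5 + 1) + 3|_5 = 15628 ⇒ 15627
(3) 15627|_5 = 5^(5 + 1) + 2 ↦ 6^(6 + 1) + 2|_6 = 279938 ⇒ 279937
(4) 279937|_6 = 6^(6 + 1) + 1 ↦ 7^(7 + 1) + 1|_7 = 5764802 ⇒ 5764801

5484864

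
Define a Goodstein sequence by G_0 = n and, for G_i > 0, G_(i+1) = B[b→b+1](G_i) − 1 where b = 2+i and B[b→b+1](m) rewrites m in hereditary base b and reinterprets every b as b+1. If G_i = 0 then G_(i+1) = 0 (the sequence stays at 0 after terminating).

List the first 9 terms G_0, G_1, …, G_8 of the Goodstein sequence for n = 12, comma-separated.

12, 107, 1065, 15685, 280019, 5764910, 134217867, 3486784574, 100000000211

G_0=12  [base 2] 2^(2 + 1) + 2^2  →[2↦3]→  3^(3 + 1) + 3^3 = 108  −1 ⇒ G_1=107
G_1=107  [base 3] 3^(3 + 1) + 2·3^2 + 2·3 + 2  →[3↦4]→  4^(4 + 1) + 2·4^2 + 2·4 + 2 = 1066  −1 ⇒ G_2=1065
G_2=1065  [base 4] 4^(4 + 1) + 2·4^2 + 2·4 + 1  →[4↦5]→  5^(5 + 1) + 2·5^2 + 2·5 + 1 = 15686  −1 ⇒ G_3=15685
G_3=15685  [base 5] 5^(5 + 1) + 2·5^2 + 2·5  →[5↦6]→  6^(6 + 1) + 2·6^2 + 2·6 = 280020  −1 ⇒ G_4=280019
G_4=280019  [base 6] 6^(6 + 1) + 2·6^2 + 6 + 5  →[6↦7]→  7^(7 + 1) + 2·7^2 + 7 + 5 = 5764911  −1 ⇒ G_5=5764910
G_5=5764910  [base 7] 7^(7 + 1) + 2·7^2 + 7 + 4  →[7↦8]→  8^(8 + 1) + 2·8^2 + 8 + 4 = 134217868  −1 ⇒ G_6=134217867
G_6=134217867  [base 8] 8^(8 + 1) + 2·8^2 + 8 + 3  →[8↦9]→  9^(9 + 1) + 2·9^2 + 9 + 3 = 3486784575  −1 ⇒ G_7=3486784574
G_7=3486784574  [base 9] 9^(9 + 1) + 2·9^2 + 9 + 2  →[9↦10]→  10^(10 + 1) + 2·10^2 + 10 + 2 = 100000000212  −1 ⇒ G_8=100000000211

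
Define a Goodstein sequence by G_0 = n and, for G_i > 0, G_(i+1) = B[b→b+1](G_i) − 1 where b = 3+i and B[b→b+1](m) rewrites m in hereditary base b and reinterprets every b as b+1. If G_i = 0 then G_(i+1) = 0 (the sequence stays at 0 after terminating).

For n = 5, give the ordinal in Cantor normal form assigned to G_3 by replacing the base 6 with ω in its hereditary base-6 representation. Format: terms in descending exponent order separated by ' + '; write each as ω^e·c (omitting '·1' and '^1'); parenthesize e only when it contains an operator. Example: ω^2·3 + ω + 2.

5

base 3: 5 = 3 + 2; at 4: 4 + 2 = 6; next = 5
base 4: 5 = 4 + 1; at 5: 5 + 1 = 6; next = 5
base 5: 5 = 5; at 6: 6 = 6; next = 5
base 6: 5 = 5; at 7: 5 = 5; next = 4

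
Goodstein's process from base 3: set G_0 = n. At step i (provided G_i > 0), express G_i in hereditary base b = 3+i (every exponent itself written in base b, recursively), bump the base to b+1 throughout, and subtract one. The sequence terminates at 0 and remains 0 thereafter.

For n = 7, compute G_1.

[0] 7 ≡ 2·3 + 1 (base 3). Lift 4: 9. −1: 8.
[1] 8 ≡ 2·4 (base 4). Lift 5: 10. −1: 9.

8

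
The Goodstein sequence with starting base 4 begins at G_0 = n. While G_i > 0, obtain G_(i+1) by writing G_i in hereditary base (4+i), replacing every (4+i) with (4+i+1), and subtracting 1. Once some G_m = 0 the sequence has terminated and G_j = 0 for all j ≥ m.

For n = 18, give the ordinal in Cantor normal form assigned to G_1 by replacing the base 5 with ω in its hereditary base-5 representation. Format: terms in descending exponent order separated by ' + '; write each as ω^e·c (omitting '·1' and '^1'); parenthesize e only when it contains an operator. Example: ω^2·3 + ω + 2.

ω^2 + 1

G_0=18  [base 4] 4^2 + 2  →[4↦5]→  5^2 + 2 = 27  −1 ⇒ G_1=26
G_1=26  [base 5] 5^2 + 1  →[5↦6]→  6^2 + 1 = 37  −1 ⇒ G_2=36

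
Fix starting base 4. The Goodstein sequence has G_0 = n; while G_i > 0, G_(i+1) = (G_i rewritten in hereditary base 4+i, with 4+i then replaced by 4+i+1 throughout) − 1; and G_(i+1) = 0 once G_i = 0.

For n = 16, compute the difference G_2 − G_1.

3

(0) 16|_4 = 4^2 ↦ 5^2|_5 = 25 ⇒ 24
(1) 24|_5 = 4·5 + 4 ↦ 4·6 + 4|_6 = 28 ⇒ 27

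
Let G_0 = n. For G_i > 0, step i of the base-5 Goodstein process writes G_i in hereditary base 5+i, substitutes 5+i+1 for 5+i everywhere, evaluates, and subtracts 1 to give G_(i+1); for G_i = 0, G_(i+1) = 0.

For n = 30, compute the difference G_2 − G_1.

30 —HB5→ 5^2 + 5 —bump→ 6^2 + 6 = 42 —(−1)→ 41
41 —HB6→ 6^2 + 5 —bump→ 7^2 + 5 = 54 —(−1)→ 53

12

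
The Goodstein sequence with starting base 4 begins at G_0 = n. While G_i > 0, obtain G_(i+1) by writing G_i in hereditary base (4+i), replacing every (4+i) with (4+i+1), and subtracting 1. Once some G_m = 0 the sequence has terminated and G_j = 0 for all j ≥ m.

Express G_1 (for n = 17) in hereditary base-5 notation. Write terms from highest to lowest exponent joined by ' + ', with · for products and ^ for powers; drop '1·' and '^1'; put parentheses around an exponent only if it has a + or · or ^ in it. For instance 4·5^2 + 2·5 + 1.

i=0: 17 = 4^2 + 1 (b=4); 4→5: 5^2 + 1 = 26; 26−1 = 25
i=1: 25 = 5^2 (b=5); 5→6: 6^2 = 36; 36−1 = 35

5^2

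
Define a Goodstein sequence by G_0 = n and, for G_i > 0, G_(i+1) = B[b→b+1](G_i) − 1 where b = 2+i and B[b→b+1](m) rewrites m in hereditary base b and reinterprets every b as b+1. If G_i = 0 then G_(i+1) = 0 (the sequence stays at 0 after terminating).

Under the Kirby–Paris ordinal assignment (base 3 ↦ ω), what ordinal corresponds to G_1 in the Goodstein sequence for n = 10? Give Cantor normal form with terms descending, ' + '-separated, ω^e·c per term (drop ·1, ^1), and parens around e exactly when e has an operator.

(0) 10|_2 = 2^(2 + 1) + 2 ↦ 3^(3 + 1) + 3|_3 = 84 ⇒ 83
(1) 83|_3 = 3^(3 + 1) + 2 ↦ 4^(4 + 1) + 2|_4 = 1026 ⇒ 1025

ω^(ω + 1) + 2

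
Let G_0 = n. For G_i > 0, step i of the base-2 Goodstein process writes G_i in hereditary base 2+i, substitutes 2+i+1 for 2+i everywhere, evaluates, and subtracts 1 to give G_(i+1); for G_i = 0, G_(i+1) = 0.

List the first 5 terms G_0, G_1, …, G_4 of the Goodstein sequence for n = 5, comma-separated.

G_0 = 5. HB_2(5) = 2^2 + 1. Bump = 28. G_1 = 27.
G_1 = 27. HB_3(27) = 3^3. Bump = 256. G_2 = 255.
G_2 = 255. HB_4(255) = 3·4^3 + 3·4^2 + 3·4 + 3. Bump = 468. G_3 = 467.
G_3 = 467. HB_5(467) = 3·5^3 + 3·5^2 + 3·5 + 2. Bump = 776. G_4 = 775.

5, 27, 255, 467, 775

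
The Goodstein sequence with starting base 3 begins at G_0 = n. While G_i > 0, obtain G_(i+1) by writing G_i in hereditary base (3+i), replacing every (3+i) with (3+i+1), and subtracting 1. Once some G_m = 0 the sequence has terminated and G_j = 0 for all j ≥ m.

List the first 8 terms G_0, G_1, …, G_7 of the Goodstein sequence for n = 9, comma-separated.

G_0 = 9. HB_3(9) = 3^2. Bump = 16. G_1 = 15.
G_1 = 15. HB_4(15) = 3·4 + 3. Bump = 18. G_2 = 17.
G_2 = 17. HB_5(17) = 3·5 + 2. Bump = 20. G_3 = 19.
G_3 = 19. HB_6(19) = 3·6 + 1. Bump = 22. G_4 = 21.
G_4 = 21. HB_7(21) = 3·7. Bump = 24. G_5 = 23.
G_5 = 23. HB_8(23) = 2·8 + 7. Bump = 25. G_6 = 24.
G_6 = 24. HB_9(24) = 2·9 + 6. Bump = 26. G_7 = 25.

9, 15, 17, 19, 21, 23, 24, 25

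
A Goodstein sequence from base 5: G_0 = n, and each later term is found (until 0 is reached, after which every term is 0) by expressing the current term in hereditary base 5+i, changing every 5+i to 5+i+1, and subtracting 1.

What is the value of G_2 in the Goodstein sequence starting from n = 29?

51

G_0=29  [base 5] 5^2 + 4  →[5↦6]→  6^2 + 4 = 40  −1 ⇒ G_1=39
G_1=39  [base 6] 6^2 + 3  →[6↦7]→  7^2 + 3 = 52  −1 ⇒ G_2=51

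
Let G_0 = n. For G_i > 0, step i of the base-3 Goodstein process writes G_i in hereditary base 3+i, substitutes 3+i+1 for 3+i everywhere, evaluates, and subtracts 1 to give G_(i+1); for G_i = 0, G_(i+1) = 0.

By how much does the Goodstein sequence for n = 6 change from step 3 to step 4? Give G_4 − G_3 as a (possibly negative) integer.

i=0: 6 = 2·3 (b=3); 3→4: 2·4 = 8; 8−1 = 7
i=1: 7 = 4 + 3 (b=4); 4→5: 5 + 3 = 8; 8−1 = 7
i=2: 7 = 5 + 2 (b=5); 5→6: 6 + 2 = 8; 8−1 = 7
i=3: 7 = 6 + 1 (b=6); 6→7: 7 + 1 = 8; 8−1 = 7

0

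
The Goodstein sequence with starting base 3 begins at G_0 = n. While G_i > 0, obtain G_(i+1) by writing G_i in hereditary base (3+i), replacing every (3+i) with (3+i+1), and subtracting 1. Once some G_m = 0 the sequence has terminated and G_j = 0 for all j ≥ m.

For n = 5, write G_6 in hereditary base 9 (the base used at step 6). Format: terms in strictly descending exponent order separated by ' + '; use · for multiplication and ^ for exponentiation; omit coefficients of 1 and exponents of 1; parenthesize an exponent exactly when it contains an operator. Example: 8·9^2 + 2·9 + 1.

2

step 0: 5 = 3 + 2; sub 4 for 3: 4 + 2; = 6; G_1 = 6−1 = 5
step 1: 5 = 4 + 1; sub 5 for 4: 5 + 1; = 6; G_2 = 6−1 = 5
step 2: 5 = 5; sub 6 for 5: 6; = 6; G_3 = 6−1 = 5
step 3: 5 = 5; sub 7 for 6: 5; = 5; G_4 = 5−1 = 4
step 4: 4 = 4; sub 8 for 7: 4; = 4; G_5 = 4−1 = 3
step 5: 3 = 3; sub 9 for 8: 3; = 3; G_6 = 3−1 = 2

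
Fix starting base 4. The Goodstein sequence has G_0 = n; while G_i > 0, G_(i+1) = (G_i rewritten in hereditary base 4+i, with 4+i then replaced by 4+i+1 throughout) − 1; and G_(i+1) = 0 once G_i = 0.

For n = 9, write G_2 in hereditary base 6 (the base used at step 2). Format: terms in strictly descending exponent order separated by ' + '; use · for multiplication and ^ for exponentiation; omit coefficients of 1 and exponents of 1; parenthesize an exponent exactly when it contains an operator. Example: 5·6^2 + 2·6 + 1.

6 + 5

9 —HB4→ 2·4 + 1 —bump→ 2·5 + 1 = 11 —(−1)→ 10
10 —HB5→ 2·5 —bump→ 2·6 = 12 —(−1)→ 11
11 —HB6→ 6 + 5 —bump→ 7 + 5 = 12 —(−1)→ 11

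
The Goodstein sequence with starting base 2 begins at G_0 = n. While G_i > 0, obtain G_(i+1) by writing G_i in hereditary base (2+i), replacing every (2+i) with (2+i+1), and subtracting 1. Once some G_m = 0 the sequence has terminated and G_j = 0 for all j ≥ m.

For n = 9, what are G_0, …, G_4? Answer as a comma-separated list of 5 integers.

9, 81, 1023, 9842, 140743

G_0 = 9. HB_2(9) = 2^(2 + 1) + 1. Bump = 82. G_1 = 81.
G_1 = 81. HB_3(81) = 3^(3 + 1). Bump = 1024. G_2 = 1023.
G_2 = 1023. HB_4(1023) = 3·4^4 + 3·4^3 + 3·4^2 + 3·4 + 3. Bump = 9843. G_3 = 9842.
G_3 = 9842. HB_5(9842) = 3·5^5 + 3·5^3 + 3·5^2 + 3·5 + 2. Bump = 140744. G_4 = 140743.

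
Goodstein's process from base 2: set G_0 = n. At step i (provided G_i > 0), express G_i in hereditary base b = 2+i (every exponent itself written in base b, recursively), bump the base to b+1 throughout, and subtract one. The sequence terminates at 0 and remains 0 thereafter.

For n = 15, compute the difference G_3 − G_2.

G_0 = 15. HB_2(15) = 2^(2 + 1) + 2^2 + 2 + 1. Bump = 112. G_1 = 111.
G_1 = 111. HB_3(111) = 3^(3 + 1) + 3^3 + 3. Bump = 1284. G_2 = 1283.
G_2 = 1283. HB_4(1283) = 4^(4 + 1) + 4^4 + 3. Bump = 18753. G_3 = 18752.

17469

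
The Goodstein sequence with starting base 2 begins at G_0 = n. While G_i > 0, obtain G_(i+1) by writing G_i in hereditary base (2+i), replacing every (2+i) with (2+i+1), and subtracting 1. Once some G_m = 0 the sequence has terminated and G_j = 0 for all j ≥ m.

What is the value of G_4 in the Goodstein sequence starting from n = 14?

G_0 = 14. HB_2(14) = 2^(2 + 1) + 2^2 + 2. Bump = 111. G_1 = 110.
G_1 = 110. HB_3(110) = 3^(3 + 1) + 3^3 + 2. Bump = 1282. G_2 = 1281.
G_2 = 1281. HB_4(1281) = 4^(4 + 1) + 4^4 + 1. Bump = 18751. G_3 = 18750.
G_3 = 18750. HB_5(18750) = 5^(5 + 1) + 5^5. Bump = 326592. G_4 = 326591.
G_4 = 326591. HB_6(326591) = 6^(6 + 1) + 5·6^5 + 5·6^4 + 5·6^3 + 5·6^2 + 5·6 + 5. Bump = 5862841. G_5 = 5862840.

326591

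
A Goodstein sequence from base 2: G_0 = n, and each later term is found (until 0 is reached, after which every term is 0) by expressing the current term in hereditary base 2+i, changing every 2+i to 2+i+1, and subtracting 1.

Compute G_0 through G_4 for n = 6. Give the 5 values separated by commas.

i=0: 6 = 2^2 + 2 (b=2); 2→3: 3^3 + 3 = 30; 30−1 = 29
i=1: 29 = 3^3 + 2 (b=3); 3→4: 4^4 + 2 = 258; 258−1 = 257
i=2: 257 = 4^4 + 1 (b=4); 4→5: 5^5 + 1 = 3126; 3126−1 = 3125
i=3: 3125 = 5^5 (b=5); 5→6: 6^6 = 46656; 46656−1 = 46655

6, 29, 257, 3125, 46655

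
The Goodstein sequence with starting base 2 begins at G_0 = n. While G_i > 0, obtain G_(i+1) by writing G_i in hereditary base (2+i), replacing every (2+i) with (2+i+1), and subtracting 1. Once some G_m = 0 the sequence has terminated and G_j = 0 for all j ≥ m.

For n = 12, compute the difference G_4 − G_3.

264334

[0] 12 ≡ 2^(2 + 1) + 2^2 (base 2). Lift 3: 108. −1: 107.
[1] 107 ≡ 3^(3 + 1) + 2·3^2 + 2·3 + 2 (base 3). Lift 4: 1066. −1: 1065.
[2] 1065 ≡ 4^(4 + 1) + 2·4^2 + 2·4 + 1 (base 4). Lift 5: 15686. −1: 15685.
[3] 15685 ≡ 5^(5 + 1) + 2·5^2 + 2·5 (base 5). Lift 6: 280020. −1: 280019.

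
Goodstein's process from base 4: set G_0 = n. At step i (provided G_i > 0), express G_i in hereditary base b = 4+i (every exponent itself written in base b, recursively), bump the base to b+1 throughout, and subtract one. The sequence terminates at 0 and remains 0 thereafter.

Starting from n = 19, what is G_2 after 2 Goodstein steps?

G_0=19  [base 4] 4^2 + 3  →[4↦5]→  5^2 + 3 = 28  −1 ⇒ G_1=27
G_1=27  [base 5] 5^2 + 2  →[5↦6]→  6^2 + 2 = 38  −1 ⇒ G_2=37

37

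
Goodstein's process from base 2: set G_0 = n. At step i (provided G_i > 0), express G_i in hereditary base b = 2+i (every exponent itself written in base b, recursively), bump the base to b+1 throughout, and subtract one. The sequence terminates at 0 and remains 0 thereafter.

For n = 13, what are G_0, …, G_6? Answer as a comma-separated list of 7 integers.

base 2: 13 = 2^(2 + 1) + 2^2 + 1; at 3: 3^(3 + 1) + 3^3 + 1 = 109; next = 108
base 3: 108 = 3^(3 + 1) + 3^3; at 4: 4^(4 + 1) + 4^4 = 1280; next = 1279
base 4: 1279 = 4^(4 + 1) + 3·4^3 + 3·4^2 + 3·4 + 3; at 5: 5^(5 + 1) + 3·5^3 + 3·5^2 + 3·5 + 3 = 16093; next = 16092
base 5: 16092 = 5^(5 + 1) + 3·5^3 + 3·5^2 + 3·5 + 2; at 6: 6^(6 + 1) + 3·6^3 + 3·6^2 + 3·6 + 2 = 280712; next = 280711
base 6: 280711 = 6^(6 + 1) + 3·6^3 + 3·6^2 + 3·6 + 1; at 7: 7^(7 + 1) + 3·7^3 + 3·7^2 + 3·7 + 1 = 5765999; next = 5765998
base 7: 5765998 = 7^(7 + 1) + 3·7^3 + 3·7^2 + 3·7; at 8: 8^(8 + 1) + 3·8^3 + 3·8^2 + 3·8 = 134219480; next = 134219479

13, 108, 1279, 16092, 280711, 5765998, 134219479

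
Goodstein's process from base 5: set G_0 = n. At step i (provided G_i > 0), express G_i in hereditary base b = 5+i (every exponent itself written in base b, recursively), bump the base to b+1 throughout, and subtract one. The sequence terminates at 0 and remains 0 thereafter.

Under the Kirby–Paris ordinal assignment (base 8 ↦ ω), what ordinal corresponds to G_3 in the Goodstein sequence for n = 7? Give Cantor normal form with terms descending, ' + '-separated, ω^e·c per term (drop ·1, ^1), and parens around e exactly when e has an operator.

7

G_0=7  [base 5] 5 + 2  →[5↦6]→  6 + 2 = 8  −1 ⇒ G_1=7
G_1=7  [base 6] 6 + 1  →[6↦7]→  7 + 1 = 8  −1 ⇒ G_2=7
G_2=7  [base 7] 7  →[7↦8]→  8 = 8  −1 ⇒ G_3=7
G_3=7  [base 8] 7  →[8↦9]→  7 = 7  −1 ⇒ G_4=6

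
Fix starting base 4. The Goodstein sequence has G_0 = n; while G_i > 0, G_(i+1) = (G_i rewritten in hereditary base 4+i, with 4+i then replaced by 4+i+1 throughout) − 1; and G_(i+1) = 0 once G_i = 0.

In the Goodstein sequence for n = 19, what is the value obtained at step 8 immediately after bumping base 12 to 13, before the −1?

i=0: 19 = 4^2 + 3 (b=4); 4→5: 5^2 + 3 = 28; 28−1 = 27
i=1: 27 = 5^2 + 2 (b=5); 5→6: 6^2 + 2 = 38; 38−1 = 37
i=2: 37 = 6^2 + 1 (b=6); 6→7: 7^2 + 1 = 50; 50−1 = 49
i=3: 49 = 7^2 (b=7); 7→8: 8^2 = 64; 64−1 = 63
i=4: 63 = 7·8 + 7 (b=8); 8→9: 7·9 + 7 = 70; 70−1 = 69
i=5: 69 = 7·9 + 6 (b=9); 9→10: 7·10 + 6 = 76; 76−1 = 75
i=6: 75 = 7·10 + 5 (b=10); 10→11: 7·11 + 5 = 82; 82−1 = 81
i=7: 81 = 7·11 + 4 (b=11); 11→12: 7·12 + 4 = 88; 88−1 = 87
i=8: 87 = 7·12 + 3 (b=12); 12→13: 7·13 + 3 = 94; 94−1 = 93

94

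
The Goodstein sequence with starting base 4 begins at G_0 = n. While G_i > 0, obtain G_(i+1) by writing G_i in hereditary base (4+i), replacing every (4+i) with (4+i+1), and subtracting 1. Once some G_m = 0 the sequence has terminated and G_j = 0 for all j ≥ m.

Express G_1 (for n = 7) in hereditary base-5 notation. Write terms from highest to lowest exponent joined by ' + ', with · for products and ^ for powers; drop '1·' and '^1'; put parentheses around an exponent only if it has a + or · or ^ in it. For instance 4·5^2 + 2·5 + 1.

[0] 7 ≡ 4 + 3 (base 4). Lift 5: 8. −1: 7.
[1] 7 ≡ 5 + 2 (base 5). Lift 6: 8. −1: 7.

5 + 2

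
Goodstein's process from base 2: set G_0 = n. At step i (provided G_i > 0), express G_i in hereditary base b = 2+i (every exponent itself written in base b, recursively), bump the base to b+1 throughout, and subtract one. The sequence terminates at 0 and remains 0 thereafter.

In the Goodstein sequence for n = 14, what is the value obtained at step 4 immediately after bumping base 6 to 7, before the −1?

(0) 14|_2 = 2^(2 + 1) + 2^2 + 2 ↦ 3^(3 + 1) + 3^3 + 3|_3 = 111 ⇒ 110
(1) 110|_3 = 3^(3 + 1) + 3^3 + 2 ↦ 4^(4 + 1) + 4^4 + 2|_4 = 1282 ⇒ 1281
(2) 1281|_4 = 4^(4 + 1) + 4^4 + 1 ↦ 5^(5 + 1) + 5^5 + 1|_5 = 18751 ⇒ 18750
(3) 18750|_5 = 5^(5 + 1) + 5^5 ↦ 6^(6 + 1) + 6^6|_6 = 326592 ⇒ 326591

5862841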